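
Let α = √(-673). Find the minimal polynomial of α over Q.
m_α(x) = x^2 + 673

α satisfies α^2 + 673 = 0, so x^2 + 673 annihilates α. Since d = -673 is squarefree and ≠ 1, it is not a perfect square in Q, so x^2 + 673 has no rational root and is therefore irreducible over Q (a degree-2 polynomial over a field is irreducible iff it has no root). Hence m_α(x) = x^2 + 673.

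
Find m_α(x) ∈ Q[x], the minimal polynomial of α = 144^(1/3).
m_α(x) = x^3 - 144

α satisfies α^3 = 144, so x^3 - 144 annihilates α. By the rational root test, a rational root p/q (in lowest terms) of x^3 - 144 would satisfy p^3 = 144 q^3, forcing q = 1 and p^3 = 144; but 144 is not a perfect cube, contradiction. A monic cubic over Q with no rational root is irreducible (any nontrivial factorization would include a linear factor). Hence x^3 - 144 is the minimal polynomial of α, and in particular [Q(α):Q] = 3.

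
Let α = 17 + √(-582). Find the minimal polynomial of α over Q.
m_α(x) = x^2 - 34x + 871

From α - 17 = √(-582), squaring gives (α - 17)^2 = -582, i.e. α^2 - 34α + 289 = -582, so α^2 - 34α + 871 = 0. The discriminant of x^2 - 34x + 871 is (-34)^2 - 4·(871) = 1156 - 3484 = -2328, and 4·(-582) is not a perfect square in Q since -582 is squarefree and ≠ 1. Hence x^2 - 34x + 871 is irreducible over Q and is the minimal polynomial of α.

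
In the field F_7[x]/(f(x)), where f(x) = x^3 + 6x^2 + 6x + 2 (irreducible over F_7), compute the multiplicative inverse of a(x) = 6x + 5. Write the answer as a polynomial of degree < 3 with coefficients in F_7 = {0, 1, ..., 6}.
a(x)^(-1) ≡ 6x^2 + 3x + 2 (mod f(x))

Since f is irreducible over F_7, F_7[x]/(f) is a field and a(x) ≠ 0 has an inverse. Apply the extended Euclidean algorithm to f(x) and a(x) in F_7[x]: f(x) = (6x^2 + 3x + 2)·a(x) + (6). The last nonzero remainder is the constant 6 = gcd(f, a) in F_7. Back-substituting through the division chain expresses 6 = s(x)·a(x) + t(x)·f(x) with s(x) ≡ x^2 + 4x + 5 (mod f), so (x^2 + 4x + 5)·a(x) ≡ 6 (mod f). Multiplying by 6^(-1) ≡ 6 in F_7 gives a(x)^(-1) ≡ 6·(x^2 + 4x + 5) ≡ 6x^2 + 3x + 2 (mod f). Check: (6x + 5)·(6x^2 + 3x + 2) = x^3 + 6x^2 + 6x + 3 ≡ 1 (mod x^3 + 6x^2 + 6x + 2).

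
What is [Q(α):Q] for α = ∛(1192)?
[Q(α):Q] = 3

The minimal polynomial of α is x^3 - 1192, irreducible over Q since 1192 is not a perfect cube (so x^3 - 1192 has no rational root). Hence [Q(α):Q] = deg(m_α) = 3.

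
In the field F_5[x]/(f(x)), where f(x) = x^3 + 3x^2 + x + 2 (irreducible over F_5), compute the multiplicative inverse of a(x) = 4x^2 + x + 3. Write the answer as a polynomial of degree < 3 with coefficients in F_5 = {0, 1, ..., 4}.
a(x)^(-1) ≡ 2x^2 + 4 (mod f(x))

Since f is irreducible over F_5, F_5[x]/(f) is a field and a(x) ≠ 0 has an inverse. Apply the extended Euclidean algorithm to f(x) and a(x) in F_5[x]: f(x) = (4x + 1)·a(x) + (3x + 4);  a(x) = (3x + 3)·(3x + 4) + (1). The last nonzero remainder is the constant 1 = gcd(f, a) in F_5. Back-substituting through the division chain expresses 1 = s(x)·a(x) + t(x)·f(x) with s(x) ≡ 2x^2 + 4 (mod f), so a(x)^(-1) ≡ s(x) = 2x^2 + 4 (mod f). Check: (4x^2 + x + 3)·(2x^2 + 4) = 3x^4 + 2x^3 + 2x^2 + 4x + 2 ≡ 1 (mod x^3 + 3x^2 + x + 2).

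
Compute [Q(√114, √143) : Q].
[Q(√114, √143) : Q] = 4

[Q(√114):Q] = 2 (min poly x^2 - 114, irreducible since 114 is squarefree > 1). For the top step, suppose √143 ∈ Q(√114), say √143 = c + d√114 with c, d ∈ Q. Squaring: 143 = c^2 + 114d^2 + 2cd√114. Since √114 ∉ Q this forces 2cd = 0. If d = 0 then √143 = c ∈ Q, contradicting 143 squarefree > 1. If c = 0 then 143 = 114d^2, so 114·143 = (114d)^2 is a perfect square in Q — but 114·143 = 16302 is not a perfect square (since 114 and 143 are distinct squarefree integers). Contradiction. Hence √143 ∉ Q(√114), so x^2 - 143 stays irreducible over Q(√114) and [Q(√114, √143) : Q(√114)] = 2. By the tower law, [Q(√114, √143) : Q] = 2 · 2 = 4.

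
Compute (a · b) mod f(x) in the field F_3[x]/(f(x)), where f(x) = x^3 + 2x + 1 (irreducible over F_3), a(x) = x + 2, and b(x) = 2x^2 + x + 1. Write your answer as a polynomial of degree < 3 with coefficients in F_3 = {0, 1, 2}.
a · b ≡ 2x^2 + 2x (mod f(x))

Multiply in F_3[x]: a(x)·b(x) = (x + 2)·(2x^2 + x + 1) = 2x^3 + 2x^2 + 2. This has degree ≥ 3, so divide by f(x) over F_3: 2x^3 + 2x^2 + 2 = (2)·(x^3 + 2x + 1) + (2x^2 + 2x). Hence a·b ≡ 2x^2 + 2x (mod f). (F_3[x]/(f) is a field with 3^3 = 27 elements since f is irreducible of degree 3.)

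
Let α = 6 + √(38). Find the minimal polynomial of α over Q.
m_α(x) = x^2 - 12x - 2

From α - 6 = √(38), squaring gives (α - 6)^2 = 38, i.e. α^2 - 12α + 36 = 38, so α^2 - 12α - 2 = 0. The discriminant of x^2 - 12x - 2 is (-12)^2 - 4·(-2) = 144 + 8 = 152, and 4·(38) is not a perfect square in Q since 38 is squarefree and ≠ 1. Hence x^2 - 12x - 2 is irreducible over Q and is the minimal polynomial of α.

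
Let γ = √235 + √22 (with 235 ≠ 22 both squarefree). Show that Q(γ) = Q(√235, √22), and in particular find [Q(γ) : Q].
[Q(γ) : Q] = 4 (equivalently, Q(γ) = Q(√235, √22))

Obviously Q(γ) ⊆ Q(√235, √22), and [Q(√235, √22):Q] = 4 (since 235, 22 are distinct squarefree integers > 1 with 5170 not a perfect square). To show equality we compute the minimal polynomial of γ. From γ = √235 + √22: γ^2 = 235 + 2√(5170) + 22 = 257 + 2√(5170), so γ^2 - 257 = 2√(5170); squaring, (γ^2 - 257)^2 = 4·5170, i.e. γ^4 - 514γ^2 + 66049 - 20680 = 0, i.e. γ^4 - 514γ^2 + 45369 = 0. So γ is a root of x^4 - 514x^2 + 45369. This polynomial is irreducible over Q: it has no rational root (each ±√235 ± √22 is irrational), and any factorization into two quadratics over Q would force √(5170) ∈ Q (pairing opposite roots) or √235, √22 ∈ Q (other pairings), all impossible. Hence [Q(γ):Q] = 4 = [Q(√235, √22):Q], so Q(γ) = Q(√235, √22).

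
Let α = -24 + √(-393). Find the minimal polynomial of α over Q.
m_α(x) = x^2 + 48x + 969

From α + 24 = √(-393), squaring gives (α + 24)^2 = -393, i.e. α^2 + 48α + 576 = -393, so α^2 + 48α + 969 = 0. The discriminant of x^2 + 48x + 969 is (48)^2 - 4·(969) = 2304 - 3876 = -1572, and 4·(-393) is not a perfect square in Q since -393 is squarefree and ≠ 1. Hence x^2 + 48x + 969 is irreducible over Q and is the minimal polynomial of α.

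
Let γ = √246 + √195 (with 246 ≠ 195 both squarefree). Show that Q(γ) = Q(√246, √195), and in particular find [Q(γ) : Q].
[Q(γ) : Q] = 4 (equivalently, Q(γ) = Q(√246, √195))

Obviously Q(γ) ⊆ Q(√246, √195), and [Q(√246, √195):Q] = 4 (since 246, 195 are distinct squarefree integers > 1 with 47970 not a perfect square). To show equality we compute the minimal polynomial of γ. From γ = √246 + √195: γ^2 = 246 + 2√(47970) + 195 = 441 + 2√(47970), so γ^2 - 441 = 2√(47970); squaring, (γ^2 - 441)^2 = 4·47970, i.e. γ^4 - 882γ^2 + 194481 - 191880 = 0, i.e. γ^4 - 882γ^2 + 2601 = 0. So γ is a root of x^4 - 882x^2 + 2601. This polynomial is irreducible over Q: it has no rational root (each ±√246 ± √195 is irrational), and any factorization into two quadratics over Q would force √(47970) ∈ Q (pairing opposite roots) or √246, √195 ∈ Q (other pairings), all impossible. Hence [Q(γ):Q] = 4 = [Q(√246, √195):Q], so Q(γ) = Q(√246, √195).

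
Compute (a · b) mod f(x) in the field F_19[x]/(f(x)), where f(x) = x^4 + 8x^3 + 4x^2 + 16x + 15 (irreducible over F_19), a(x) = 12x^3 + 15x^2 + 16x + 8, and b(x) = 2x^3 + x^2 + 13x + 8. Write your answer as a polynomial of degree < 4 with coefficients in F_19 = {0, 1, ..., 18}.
a · b ≡ x^3 + 17x^2 + 10 (mod f(x))

Multiply in F_19[x]: a(x)·b(x) = (12x^3 + 15x^2 + 16x + 8)·(2x^3 + x^2 + 13x + 8) = 5x^6 + 4x^5 + 13x^4 + 13x^2 + 4x + 7. This has degree ≥ 4, so divide by f(x) over F_19: 5x^6 + 4x^5 + 13x^4 + 13x^2 + 4x + 7 = (5x^2 + 2x + 15)·(x^4 + 8x^3 + 4x^2 + 16x + 15) + (x^3 + 17x^2 + 10). Hence a·b ≡ x^3 + 17x^2 + 10 (mod f). (F_19[x]/(f) is a field with 19^4 = 130321 elements since f is irreducible of degree 4.)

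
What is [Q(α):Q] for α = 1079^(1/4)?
[Q(α):Q] = 4

α is a root of x^4 - 1079. By Eisenstein's criterion at the prime p = 13 (which divides the constant term 1079 but p^2 = 169 does not, since 1079 is squarefree), x^4 - 1079 is irreducible over Q. Hence [Q(α):Q] = 4.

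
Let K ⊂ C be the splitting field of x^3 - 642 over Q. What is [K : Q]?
[K : Q] = 6

The roots of x^3 - 642 are ∛642, ω∛642, ω^2∛642 where ω = e^(2πi/3) is a primitive cube root of unity, so K = Q(∛642, ω). Now [Q(∛642):Q] = 3 (since 642 is not a perfect cube, x^3 - 642 is irreducible) and [Q(ω):Q] = 2. Both 2 and 3 divide [K:Q], and [K:Q] ≤ 3·2 = 6, so [K:Q] = 6. (Equivalently: Q(∛642) ⊂ R but ω ∉ R, so [K : Q(∛642)] = 2.)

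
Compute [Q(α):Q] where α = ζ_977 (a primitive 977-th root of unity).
[Q(α):Q] = 976

The minimal polynomial of ζ_977 over Q is the 977-th cyclotomic polynomial Φ_977(x), which is irreducible over Q and has degree φ(977) = 976. Hence [Q(α):Q] = φ(977) = 976.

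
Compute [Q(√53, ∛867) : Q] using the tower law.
[Q(√53, ∛867) : Q] = 6

Let L = Q(√53, ∛867). Since Q(√53) ⊂ L and [Q(√53):Q] = 2, the tower law gives 2 | [L:Q]. Likewise Q(∛867) ⊂ L with [Q(∛867):Q] = 3 (because 867 is not a perfect cube), so 3 | [L:Q]. As gcd(2,3) = 1, [L:Q] is divisible by 6. Conversely L is generated over Q by √53 and ∛867, so [L:Q] ≤ 2·3 = 6. Therefore [Q(√53, ∛867) : Q] = 6.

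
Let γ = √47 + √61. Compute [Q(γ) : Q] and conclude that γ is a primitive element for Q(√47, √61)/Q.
[Q(γ) : Q] = 4 (equivalently, Q(γ) = Q(√47, √61))

Obviously Q(γ) ⊆ Q(√47, √61), and [Q(√47, √61):Q] = 4 (since 47, 61 are distinct squarefree integers > 1 with 2867 not a perfect square). To show equality we compute the minimal polynomial of γ. From γ = √47 + √61: γ^2 = 47 + 2√(2867) + 61 = 108 + 2√(2867), so γ^2 - 108 = 2√(2867); squaring, (γ^2 - 108)^2 = 4·2867, i.e. γ^4 - 216γ^2 + 11664 - 11468 = 0, i.e. γ^4 - 216γ^2 + 196 = 0. So γ is a root of x^4 - 216x^2 + 196. This polynomial is irreducible over Q: it has no rational root (each ±√47 ± √61 is irrational), and any factorization into two quadratics over Q would force √(2867) ∈ Q (pairing opposite roots) or √47, √61 ∈ Q (other pairings), all impossible. Hence [Q(γ):Q] = 4 = [Q(√47, √61):Q], so Q(γ) = Q(√47, √61).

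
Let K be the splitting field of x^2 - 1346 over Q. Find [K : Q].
[K : Q] = 2

f(x) = x^2 - 1346 factors as (x - √1346)(x + √1346). The splitting field is K = Q(√1346). Since 1346 is squarefree and > 1, it is not a perfect square, so x^2 - 1346 is irreducible over Q and [Q(√1346) : Q] = 2. Hence [K : Q] = 2.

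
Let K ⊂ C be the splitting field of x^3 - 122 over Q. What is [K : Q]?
[K : Q] = 6

The roots of x^3 - 122 are ∛122, ω∛122, ω^2∛122 where ω = e^(2πi/3) is a primitive cube root of unity, so K = Q(∛122, ω). Now [Q(∛122):Q] = 3 (since 122 is not a perfect cube, x^3 - 122 is irreducible) and [Q(ω):Q] = 2. Both 2 and 3 divide [K:Q], and [K:Q] ≤ 3·2 = 6, so [K:Q] = 6. (Equivalently: Q(∛122) ⊂ R but ω ∉ R, so [K : Q(∛122)] = 2.)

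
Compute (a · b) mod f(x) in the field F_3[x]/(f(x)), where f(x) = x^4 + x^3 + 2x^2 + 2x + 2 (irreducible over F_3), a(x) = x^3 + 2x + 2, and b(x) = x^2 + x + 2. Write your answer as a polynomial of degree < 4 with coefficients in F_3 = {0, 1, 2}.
a · b ≡ 2x^3 + 2x^2 + x + 1 (mod f(x))

Multiply in F_3[x]: a(x)·b(x) = (x^3 + 2x + 2)·(x^2 + x + 2) = x^5 + x^4 + x^3 + x^2 + 1. This has degree ≥ 4, so divide by f(x) over F_3: x^5 + x^4 + x^3 + x^2 + 1 = (x)·(x^4 + x^3 + 2x^2 + 2x + 2) + (2x^3 + 2x^2 + x + 1). Hence a·b ≡ 2x^3 + 2x^2 + x + 1 (mod f). (F_3[x]/(f) is a field with 3^4 = 81 elements since f is irreducible of degree 4.)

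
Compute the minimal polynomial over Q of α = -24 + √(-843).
m_α(x) = x^2 + 48x + 1419

From α + 24 = √(-843), squaring gives (α + 24)^2 = -843, i.e. α^2 + 48α + 576 = -843, so α^2 + 48α + 1419 = 0. The discriminant of x^2 + 48x + 1419 is (48)^2 - 4·(1419) = 2304 - 5676 = -3372, and 4·(-843) is not a perfect square in Q since -843 is squarefree and ≠ 1. Hence x^2 + 48x + 1419 is irreducible over Q and is the minimal polynomial of α.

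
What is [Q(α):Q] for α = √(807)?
[Q(α):Q] = 2

[Q(α):Q] equals the degree of the minimal polynomial of α. Here α^2 = 807 and x^2 - 807 is irreducible (d = 807 is squarefree, ≠ 1, hence not a square), so deg(m_α) = 2. Thus [Q(α):Q] = 2.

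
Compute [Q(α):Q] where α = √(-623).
[Q(α):Q] = 2

[Q(α):Q] equals the degree of the minimal polynomial of α. Here α^2 = -623 and x^2 + 623 is irreducible (d = -623 is squarefree, ≠ 1, hence not a square), so deg(m_α) = 2. Thus [Q(α):Q] = 2.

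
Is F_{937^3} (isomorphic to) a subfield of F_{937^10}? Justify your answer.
No: F_{937^3} is not a subfield of F_{937^10}

F_{p^m} embeds in F_{p^n} iff m | n. Here 3 ∤ 10 (since 10 = 3·3 + 1 with remainder 1 ≠ 0), so F_{937^3} is not a subfield of F_{937^10}. Equivalently: if it were, the tower law would give 3 = [F_{937^3}:F_937] dividing [F_{937^10}:F_937] = 10, contradiction.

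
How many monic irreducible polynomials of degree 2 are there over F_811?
There are 328455 monic irreducible polynomials of degree 2 over F_811

Each element of F_{811^2} that lies in no proper subfield is a root of exactly one monic irreducible of degree 2 over F_811, and each such polynomial has 2 distinct roots in F_{811^2}. By Möbius inversion the count is N_811(2) = (1/2) Σ_{d|2} μ(2/d) · 811^d = (1/2)(μ(2)·811^1 + μ(1)·811^2) = 656910/2 = 328455.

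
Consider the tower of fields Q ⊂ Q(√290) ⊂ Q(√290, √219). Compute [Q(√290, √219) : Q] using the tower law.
[Q(√290, √219) : Q] = 4

[Q(√290):Q] = 2 (min poly x^2 - 290, irreducible since 290 is squarefree > 1). For the top step, suppose √219 ∈ Q(√290), say √219 = c + d√290 with c, d ∈ Q. Squaring: 219 = c^2 + 290d^2 + 2cd√290. Since √290 ∉ Q this forces 2cd = 0. If d = 0 then √219 = c ∈ Q, contradicting 219 squarefree > 1. If c = 0 then 219 = 290d^2, so 290·219 = (290d)^2 is a perfect square in Q — but 290·219 = 63510 is not a perfect square (since 290 and 219 are distinct squarefree integers). Contradiction. Hence √219 ∉ Q(√290), so x^2 - 219 stays irreducible over Q(√290) and [Q(√290, √219) : Q(√290)] = 2. By the tower law, [Q(√290, √219) : Q] = 2 · 2 = 4.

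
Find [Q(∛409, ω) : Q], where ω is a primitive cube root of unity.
[Q(∛409, ω) : Q] = 6

[Q(∛409):Q] = 3 (min poly x^3 - 409, irreducible since 409 is not a perfect cube). [Q(ω):Q] = 2 (min poly x^2 + x + 1). Since Q(∛409) ⊂ R and ω ∉ R, we have ω ∉ Q(∛409), so x^2 + x + 1 remains irreducible over Q(∛409) and [Q(∛409, ω) : Q(∛409)] = 2. By the tower law, [Q(∛409, ω) : Q] = 3 · 2 = 6. (In fact Q(∛409, ω) is the splitting field of x^3 - 409 over Q.)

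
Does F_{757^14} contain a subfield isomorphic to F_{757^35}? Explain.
No: F_{757^35} is not a subfield of F_{757^14}

F_{p^m} embeds in F_{p^n} iff m | n. Here 35 ∤ 14 (since 14 = 0·35 + 14 with remainder 14 ≠ 0), so F_{757^35} is not a subfield of F_{757^14}. Equivalently: if it were, the tower law would give 35 = [F_{757^35}:F_757] dividing [F_{757^14}:F_757] = 14, contradiction.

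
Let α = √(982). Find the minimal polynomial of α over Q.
m_α(x) = x^2 - 982

α satisfies α^2 - 982 = 0, so x^2 - 982 annihilates α. Since d = 982 is squarefree and ≠ 1, it is not a perfect square in Q, so x^2 - 982 has no rational root and is therefore irreducible over Q (a degree-2 polynomial over a field is irreducible iff it has no root). Hence m_α(x) = x^2 - 982.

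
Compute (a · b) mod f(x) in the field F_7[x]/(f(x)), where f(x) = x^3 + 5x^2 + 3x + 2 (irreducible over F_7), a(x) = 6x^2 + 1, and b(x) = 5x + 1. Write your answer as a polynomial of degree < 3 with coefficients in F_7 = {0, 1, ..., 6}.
a · b ≡ 3x^2 + 6x + 4 (mod f(x))

Multiply in F_7[x]: a(x)·b(x) = (6x^2 + 1)·(5x + 1) = 2x^3 + 6x^2 + 5x + 1. This has degree ≥ 3, so divide by f(x) over F_7: 2x^3 + 6x^2 + 5x + 1 = (2)·(x^3 + 5x^2 + 3x + 2) + (3x^2 + 6x + 4). Hence a·b ≡ 3x^2 + 6x + 4 (mod f). (F_7[x]/(f) is a field with 7^3 = 343 elements since f is irreducible of degree 3.)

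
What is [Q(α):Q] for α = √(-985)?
[Q(α):Q] = 2

[Q(α):Q] equals the degree of the minimal polynomial of α. Here α^2 = -985 and x^2 + 985 is irreducible (d = -985 is squarefree, ≠ 1, hence not a square), so deg(m_α) = 2. Thus [Q(α):Q] = 2.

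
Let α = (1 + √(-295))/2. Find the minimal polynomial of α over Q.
m_α(x) = x^2 - x + 74

From 2α - 1 = √(-295), squaring gives (2α - 1)^2 = -295, i.e. 4α^2 - 4α + 1 = -295, so α^2 - α + (1 + 295)/4 = 0. Since -295 ≡ 1 (mod 4), (1 + 295)/4 = 74 ∈ Z. The polynomial x^2 - x + 74 has discriminant 1 - 4·(74) = -295, which is not a perfect square in Q (d = -295 is squarefree and ≠ 1), so x^2 - x + 74 is irreducible over Q. It is the minimal polynomial of α.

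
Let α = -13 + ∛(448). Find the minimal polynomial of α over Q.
m_α(x) = x^3 + 39x^2 + 507x + 1749

Set β = α + 13 = ∛(448), so β^3 = 448. Then (α + 13)^3 - 448 = 0, i.e. α is a root of g(x) = (x + 13)^3 - 448 = x^3 + 39x^2 + 507x + 1749. Since g(x) = h(x + 13) where h(x) = x^3 - 448, and h is irreducible over Q (because 448 is not a perfect cube, so h has no rational root, and a monic cubic with no rational root is irreducible), g is also irreducible (irreducibility is preserved under the substitution x → x + 13). Hence m_α(x) = x^3 + 39x^2 + 507x + 1749.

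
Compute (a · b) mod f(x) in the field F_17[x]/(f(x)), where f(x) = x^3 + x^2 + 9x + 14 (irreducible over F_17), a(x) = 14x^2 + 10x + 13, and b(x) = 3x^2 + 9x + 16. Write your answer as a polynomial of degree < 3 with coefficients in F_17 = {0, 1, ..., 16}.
a · b ≡ 14x^2 + 6x + 6 (mod f(x))

Multiply in F_17[x]: a(x)·b(x) = (14x^2 + 10x + 13)·(3x^2 + 9x + 16) = 8x^4 + 3x^3 + 13x^2 + 5x + 4. This has degree ≥ 3, so divide by f(x) over F_17: 8x^4 + 3x^3 + 13x^2 + 5x + 4 = (8x + 12)·(x^3 + x^2 + 9x + 14) + (14x^2 + 6x + 6). Hence a·b ≡ 14x^2 + 6x + 6 (mod f). (F_17[x]/(f) is a field with 17^3 = 4913 elements since f is irreducible of degree 3.)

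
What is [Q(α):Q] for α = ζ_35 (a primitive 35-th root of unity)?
[Q(α):Q] = 24

The minimal polynomial of ζ_35 over Q is the 35-th cyclotomic polynomial Φ_35(x), which is irreducible over Q and has degree φ(35) = 24. Hence [Q(α):Q] = φ(35) = 24.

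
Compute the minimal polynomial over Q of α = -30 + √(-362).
m_α(x) = x^2 + 60x + 1262

From α + 30 = √(-362), squaring gives (α + 30)^2 = -362, i.e. α^2 + 60α + 900 = -362, so α^2 + 60α + 1262 = 0. The discriminant of x^2 + 60x + 1262 is (60)^2 - 4·(1262) = 3600 - 5048 = -1448, and 4·(-362) is not a perfect square in Q since -362 is squarefree and ≠ 1. Hence x^2 + 60x + 1262 is irreducible over Q and is the minimal polynomial of α.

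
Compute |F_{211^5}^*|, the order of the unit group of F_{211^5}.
|F_{211^5}^*| = 418227202050

F_{211^5} has 211^5 = 418227202051 elements; its multiplicative group consists of all nonzero elements, so |F_{211^5}^*| = 418227202051 - 1 = 418227202050. (It is cyclic since any finite subgroup of the multiplicative group of a field is cyclic.)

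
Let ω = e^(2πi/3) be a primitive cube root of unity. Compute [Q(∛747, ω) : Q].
[Q(∛747, ω) : Q] = 6

[Q(∛747):Q] = 3 (min poly x^3 - 747, irreducible since 747 is not a perfect cube). [Q(ω):Q] = 2 (min poly x^2 + x + 1). Since Q(∛747) ⊂ R and ω ∉ R, we have ω ∉ Q(∛747), so x^2 + x + 1 remains irreducible over Q(∛747) and [Q(∛747, ω) : Q(∛747)] = 2. By the tower law, [Q(∛747, ω) : Q] = 3 · 2 = 6. (In fact Q(∛747, ω) is the splitting field of x^3 - 747 over Q.)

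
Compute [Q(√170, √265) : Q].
[Q(√170, √265) : Q] = 4

[Q(√170):Q] = 2 (min poly x^2 - 170, irreducible since 170 is squarefree > 1). For the top step, suppose √265 ∈ Q(√170), say √265 = c + d√170 with c, d ∈ Q. Squaring: 265 = c^2 + 170d^2 + 2cd√170. Since √170 ∉ Q this forces 2cd = 0. If d = 0 then √265 = c ∈ Q, contradicting 265 squarefree > 1. If c = 0 then 265 = 170d^2, so 170·265 = (170d)^2 is a perfect square in Q — but 170·265 = 45050 is not a perfect square (since 170 and 265 are distinct squarefree integers). Contradiction. Hence √265 ∉ Q(√170), so x^2 - 265 stays irreducible over Q(√170) and [Q(√170, √265) : Q(√170)] = 2. By the tower law, [Q(√170, √265) : Q] = 2 · 2 = 4.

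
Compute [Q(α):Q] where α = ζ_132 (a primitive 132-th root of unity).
[Q(α):Q] = 40

The minimal polynomial of ζ_132 over Q is the 132-th cyclotomic polynomial Φ_132(x), which is irreducible over Q and has degree φ(132) = 40. Hence [Q(α):Q] = φ(132) = 40.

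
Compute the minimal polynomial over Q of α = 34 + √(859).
m_α(x) = x^2 - 68x + 297

From α - 34 = √(859), squaring gives (α - 34)^2 = 859, i.e. α^2 - 68α + 1156 = 859, so α^2 - 68α + 297 = 0. The discriminant of x^2 - 68x + 297 is (-68)^2 - 4·(297) = 4624 - 1188 = 3436, and 4·(859) is not a perfect square in Q since 859 is squarefree and ≠ 1. Hence x^2 - 68x + 297 is irreducible over Q and is the minimal polynomial of α.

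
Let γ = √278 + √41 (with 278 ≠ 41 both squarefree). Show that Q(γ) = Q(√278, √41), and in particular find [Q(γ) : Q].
[Q(γ) : Q] = 4 (equivalently, Q(γ) = Q(√278, √41))

Obviously Q(γ) ⊆ Q(√278, √41), and [Q(√278, √41):Q] = 4 (since 278, 41 are distinct squarefree integers > 1 with 11398 not a perfect square). To show equality we compute the minimal polynomial of γ. From γ = √278 + √41: γ^2 = 278 + 2√(11398) + 41 = 319 + 2√(11398), so γ^2 - 319 = 2√(11398); squaring, (γ^2 - 319)^2 = 4·11398, i.e. γ^4 - 638γ^2 + 101761 - 45592 = 0, i.e. γ^4 - 638γ^2 + 56169 = 0. So γ is a root of x^4 - 638x^2 + 56169. This polynomial is irreducible over Q: it has no rational root (each ±√278 ± √41 is irrational), and any factorization into two quadratics over Q would force √(11398) ∈ Q (pairing opposite roots) or √278, √41 ∈ Q (other pairings), all impossible. Hence [Q(γ):Q] = 4 = [Q(√278, √41):Q], so Q(γ) = Q(√278, √41).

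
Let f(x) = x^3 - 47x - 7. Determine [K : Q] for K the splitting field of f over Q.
[K : Q] = 6

By the rational root test, any rational root of the monic integer polynomial f(x) = x^3 - 47x - 7 must be an integer dividing the constant term -7, i.e. one of ±{1, 7}. Evaluating: f(1) = -53, f(-1) = 39, f(7) = 7, f(-7) = -21; none is 0, so f has no rational root and is therefore irreducible over Q (a cubic with no linear factor over a field is irreducible). For an irreducible cubic, the Galois group is A_3 or S_3 according as the discriminant disc(f) = -4a^3 - 27b^2 = -4·(-47)^3 - 27·(-7)^2 = 413969 is or is not a square in Q. Here disc(f) = 413969 is not a perfect square in Q, so the Galois group of f over Q is not contained in A_3 and must be all of S_3. The splitting field has degree |S_3| = 6 over Q, so [K : Q] = 6.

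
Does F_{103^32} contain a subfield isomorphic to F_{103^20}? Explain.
No: F_{103^20} is not a subfield of F_{103^32}

F_{p^m} embeds in F_{p^n} iff m | n. Here 20 ∤ 32 (since 32 = 1·20 + 12 with remainder 12 ≠ 0), so F_{103^20} is not a subfield of F_{103^32}. Equivalently: if it were, the tower law would give 20 = [F_{103^20}:F_103] dividing [F_{103^32}:F_103] = 32, contradiction.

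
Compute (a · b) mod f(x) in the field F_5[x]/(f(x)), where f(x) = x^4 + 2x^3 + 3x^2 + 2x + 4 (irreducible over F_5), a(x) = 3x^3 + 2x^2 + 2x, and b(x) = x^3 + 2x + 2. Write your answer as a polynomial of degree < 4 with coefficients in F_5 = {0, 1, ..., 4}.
a · b ≡ 2x^3 + 3x^2 + x + 2 (mod f(x))

Multiply in F_5[x]: a(x)·b(x) = (3x^3 + 2x^2 + 2x)·(x^3 + 2x + 2) = 3x^6 + 2x^5 + 3x^4 + 3x^2 + 4x. This has degree ≥ 4, so divide by f(x) over F_5: 3x^6 + 2x^5 + 3x^4 + 3x^2 + 4x = (3x^2 + x + 2)·(x^4 + 2x^3 + 3x^2 + 2x + 4) + (2x^3 + 3x^2 + x + 2). Hence a·b ≡ 2x^3 + 3x^2 + x + 2 (mod f). (F_5[x]/(f) is a field with 5^4 = 625 elements since f is irreducible of degree 4.)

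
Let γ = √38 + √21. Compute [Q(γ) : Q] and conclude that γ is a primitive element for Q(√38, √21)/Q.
[Q(γ) : Q] = 4 (equivalently, Q(γ) = Q(√38, √21))

Obviously Q(γ) ⊆ Q(√38, √21), and [Q(√38, √21):Q] = 4 (since 38, 21 are distinct squarefree integers > 1 with 798 not a perfect square). To show equality we compute the minimal polynomial of γ. From γ = √38 + √21: γ^2 = 38 + 2√(798) + 21 = 59 + 2√(798), so γ^2 - 59 = 2√(798); squaring, (γ^2 - 59)^2 = 4·798, i.e. γ^4 - 118γ^2 + 3481 - 3192 = 0, i.e. γ^4 - 118γ^2 + 289 = 0. So γ is a root of x^4 - 118x^2 + 289. This polynomial is irreducible over Q: it has no rational root (each ±√38 ± √21 is irrational), and any factorization into two quadratics over Q would force √(798) ∈ Q (pairing opposite roots) or √38, √21 ∈ Q (other pairings), all impossible. Hence [Q(γ):Q] = 4 = [Q(√38, √21):Q], so Q(γ) = Q(√38, √21).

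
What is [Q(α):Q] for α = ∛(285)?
[Q(α):Q] = 3

The minimal polynomial of α is x^3 - 285, irreducible over Q since 285 is not a perfect cube (so x^3 - 285 has no rational root). Hence [Q(α):Q] = deg(m_α) = 3.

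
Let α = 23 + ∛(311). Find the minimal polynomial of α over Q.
m_α(x) = x^3 - 69x^2 + 1587x - 12478

Set β = α - 23 = ∛(311), so β^3 = 311. Then (α - 23)^3 - 311 = 0, i.e. α is a root of g(x) = (x - 23)^3 - 311 = x^3 - 69x^2 + 1587x - 12478. Since g(x) = h(x - 23) where h(x) = x^3 - 311, and h is irreducible over Q (because 311 is not a perfect cube, so h has no rational root, and a monic cubic with no rational root is irreducible), g is also irreducible (irreducibility is preserved under the substitution x → x - 23). Hence m_α(x) = x^3 - 69x^2 + 1587x - 12478.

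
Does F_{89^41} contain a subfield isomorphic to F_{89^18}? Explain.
No: F_{89^18} is not a subfield of F_{89^41}

F_{p^m} embeds in F_{p^n} iff m | n. Here 18 ∤ 41 (since 41 = 2·18 + 5 with remainder 5 ≠ 0), so F_{89^18} is not a subfield of F_{89^41}. Equivalently: if it were, the tower law would give 18 = [F_{89^18}:F_89] dividing [F_{89^41}:F_89] = 41, contradiction.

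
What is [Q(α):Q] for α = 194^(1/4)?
[Q(α):Q] = 4

α is a root of x^4 - 194. By Eisenstein's criterion at the prime p = 2 (which divides the constant term 194 but p^2 = 4 does not, since 194 is squarefree), x^4 - 194 is irreducible over Q. Hence [Q(α):Q] = 4.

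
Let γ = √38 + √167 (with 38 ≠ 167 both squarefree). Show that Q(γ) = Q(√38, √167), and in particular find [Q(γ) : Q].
[Q(γ) : Q] = 4 (equivalently, Q(γ) = Q(√38, √167))

Obviously Q(γ) ⊆ Q(√38, √167), and [Q(√38, √167):Q] = 4 (since 38, 167 are distinct squarefree integers > 1 with 6346 not a perfect square). To show equality we compute the minimal polynomial of γ. From γ = √38 + √167: γ^2 = 38 + 2√(6346) + 167 = 205 + 2√(6346), so γ^2 - 205 = 2√(6346); squaring, (γ^2 - 205)^2 = 4·6346, i.e. γ^4 - 410γ^2 + 42025 - 25384 = 0, i.e. γ^4 - 410γ^2 + 16641 = 0. So γ is a root of x^4 - 410x^2 + 16641. This polynomial is irreducible over Q: it has no rational root (each ±√38 ± √167 is irrational), and any factorization into two quadratics over Q would force √(6346) ∈ Q (pairing opposite roots) or √38, √167 ∈ Q (other pairings), all impossible. Hence [Q(γ):Q] = 4 = [Q(√38, √167):Q], so Q(γ) = Q(√38, √167).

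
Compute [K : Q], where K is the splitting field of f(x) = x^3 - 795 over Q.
[K : Q] = 6

The roots of x^3 - 795 are ∛795, ω∛795, ω^2∛795 where ω = e^(2πi/3) is a primitive cube root of unity, so K = Q(∛795, ω). Now [Q(∛795):Q] = 3 (since 795 is not a perfect cube, x^3 - 795 is irreducible) and [Q(ω):Q] = 2. Both 2 and 3 divide [K:Q], and [K:Q] ≤ 3·2 = 6, so [K:Q] = 6. (Equivalently: Q(∛795) ⊂ R but ω ∉ R, so [K : Q(∛795)] = 2.)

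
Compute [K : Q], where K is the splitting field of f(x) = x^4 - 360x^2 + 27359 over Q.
[K : Q] = 4

Solving the quadratic in x^2: x^2 = (360 ± √(360^2 - 4·27359))/2 = (360 ± √20164)/2 = (360 ± 142)/2, giving x^2 = 251 or x^2 = 109. So f(x) = (x^2 - 251)(x^2 - 109) and the roots of f are ±√251, ±√109. Hence the splitting field is K = Q(√251, √109). Since 251 and 109 are distinct squarefree integers > 1, their product 27359 is not a perfect square, so √109 ∉ Q(√251). By the tower law [K:Q] = [Q(√251,√109):Q(√251)] · [Q(√251):Q] = 2 · 2 = 4.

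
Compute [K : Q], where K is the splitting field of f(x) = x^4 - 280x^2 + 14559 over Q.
[K : Q] = 4

Solving the quadratic in x^2: x^2 = (280 ± √(280^2 - 4·14559))/2 = (280 ± √20164)/2 = (280 ± 142)/2, giving x^2 = 211 or x^2 = 69. So f(x) = (x^2 - 211)(x^2 - 69) and the roots of f are ±√211, ±√69. Hence the splitting field is K = Q(√211, √69). Since 211 and 69 are distinct squarefree integers > 1, their product 14559 is not a perfect square, so √69 ∉ Q(√211). By the tower law [K:Q] = [Q(√211,√69):Q(√211)] · [Q(√211):Q] = 2 · 2 = 4.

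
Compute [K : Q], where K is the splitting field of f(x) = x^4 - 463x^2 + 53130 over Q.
[K : Q] = 4

Solving the quadratic in x^2: x^2 = (463 ± √(463^2 - 4·53130))/2 = (463 ± √1849)/2 = (463 ± 43)/2, giving x^2 = 253 or x^2 = 210. So f(x) = (x^2 - 253)(x^2 - 210) and the roots of f are ±√253, ±√210. Hence the splitting field is K = Q(√253, √210). Since 253 and 210 are distinct squarefree integers > 1, their product 53130 is not a perfect square, so √210 ∉ Q(√253). By the tower law [K:Q] = [Q(√253,√210):Q(√253)] · [Q(√253):Q] = 2 · 2 = 4.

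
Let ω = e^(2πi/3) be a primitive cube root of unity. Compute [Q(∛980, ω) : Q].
[Q(∛980, ω) : Q] = 6

[Q(∛980):Q] = 3 (min poly x^3 - 980, irreducible since 980 is not a perfect cube). [Q(ω):Q] = 2 (min poly x^2 + x + 1). Since Q(∛980) ⊂ R and ω ∉ R, we have ω ∉ Q(∛980), so x^2 + x + 1 remains irreducible over Q(∛980) and [Q(∛980, ω) : Q(∛980)] = 2. By the tower law, [Q(∛980, ω) : Q] = 3 · 2 = 6. (In fact Q(∛980, ω) is the splitting field of x^3 - 980 over Q.)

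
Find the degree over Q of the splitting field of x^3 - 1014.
[K : Q] = 6

The roots of x^3 - 1014 are ∛1014, ω∛1014, ω^2∛1014 where ω = e^(2πi/3) is a primitive cube root of unity, so K = Q(∛1014, ω). Now [Q(∛1014):Q] = 3 (since 1014 is not a perfect cube, x^3 - 1014 is irreducible) and [Q(ω):Q] = 2. Both 2 and 3 divide [K:Q], and [K:Q] ≤ 3·2 = 6, so [K:Q] = 6. (Equivalently: Q(∛1014) ⊂ R but ω ∉ R, so [K : Q(∛1014)] = 2.)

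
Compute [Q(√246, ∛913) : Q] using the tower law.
[Q(√246, ∛913) : Q] = 6

Let L = Q(√246, ∛913). Since Q(√246) ⊂ L and [Q(√246):Q] = 2, the tower law gives 2 | [L:Q]. Likewise Q(∛913) ⊂ L with [Q(∛913):Q] = 3 (because 913 is not a perfect cube), so 3 | [L:Q]. As gcd(2,3) = 1, [L:Q] is divisible by 6. Conversely L is generated over Q by √246 and ∛913, so [L:Q] ≤ 2·3 = 6. Therefore [Q(√246, ∛913) : Q] = 6.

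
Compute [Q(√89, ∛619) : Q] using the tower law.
[Q(√89, ∛619) : Q] = 6

Let L = Q(√89, ∛619). Since Q(√89) ⊂ L and [Q(√89):Q] = 2, the tower law gives 2 | [L:Q]. Likewise Q(∛619) ⊂ L with [Q(∛619):Q] = 3 (because 619 is not a perfect cube), so 3 | [L:Q]. As gcd(2,3) = 1, [L:Q] is divisible by 6. Conversely L is generated over Q by √89 and ∛619, so [L:Q] ≤ 2·3 = 6. Therefore [Q(√89, ∛619) : Q] = 6.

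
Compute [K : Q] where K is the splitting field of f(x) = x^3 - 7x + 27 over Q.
[K : Q] = 6

By the rational root test, any rational root of the monic integer polynomial f(x) = x^3 - 7x + 27 must be an integer dividing the constant term 27, i.e. one of ±{1, 3, 9, 27}. Evaluating: f(1) = 21, f(-1) = 33, f(3) = 33, f(-3) = 21, f(9) = 693, f(-9) = -639, f(27) = 19521, f(-27) = -19467; none is 0, so f has no rational root and is therefore irreducible over Q (a cubic with no linear factor over a field is irreducible). For an irreducible cubic, the Galois group is A_3 or S_3 according as the discriminant disc(f) = -4a^3 - 27b^2 = -4·(-7)^3 - 27·(27)^2 = -18311 is or is not a square in Q. Here disc(f) = -18311 is not a perfect square in Q, so the Galois group of f over Q is not contained in A_3 and must be all of S_3. The splitting field has degree |S_3| = 6 over Q, so [K : Q] = 6.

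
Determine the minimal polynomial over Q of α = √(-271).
m_α(x) = x^2 + 271

α satisfies α^2 + 271 = 0, so x^2 + 271 annihilates α. Since d = -271 is squarefree and ≠ 1, it is not a perfect square in Q, so x^2 + 271 has no rational root and is therefore irreducible over Q (a degree-2 polynomial over a field is irreducible iff it has no root). Hence m_α(x) = x^2 + 271.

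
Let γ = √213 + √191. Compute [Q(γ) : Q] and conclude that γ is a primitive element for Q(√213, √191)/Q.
[Q(γ) : Q] = 4 (equivalently, Q(γ) = Q(√213, √191))

Obviously Q(γ) ⊆ Q(√213, √191), and [Q(√213, √191):Q] = 4 (since 213, 191 are distinct squarefree integers > 1 with 40683 not a perfect square). To show equality we compute the minimal polynomial of γ. From γ = √213 + √191: γ^2 = 213 + 2√(40683) + 191 = 404 + 2√(40683), so γ^2 - 404 = 2√(40683); squaring, (γ^2 - 404)^2 = 4·40683, i.e. γ^4 - 808γ^2 + 163216 - 162732 = 0, i.e. γ^4 - 808γ^2 + 484 = 0. So γ is a root of x^4 - 808x^2 + 484. This polynomial is irreducible over Q: it has no rational root (each ±√213 ± √191 is irrational), and any factorization into two quadratics over Q would force √(40683) ∈ Q (pairing opposite roots) or √213, √191 ∈ Q (other pairings), all impossible. Hence [Q(γ):Q] = 4 = [Q(√213, √191):Q], so Q(γ) = Q(√213, √191).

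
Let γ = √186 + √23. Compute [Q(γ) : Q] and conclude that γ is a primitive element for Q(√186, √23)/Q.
[Q(γ) : Q] = 4 (equivalently, Q(γ) = Q(√186, √23))

Obviously Q(γ) ⊆ Q(√186, √23), and [Q(√186, √23):Q] = 4 (since 186, 23 are distinct squarefree integers > 1 with 4278 not a perfect square). To show equality we compute the minimal polynomial of γ. From γ = √186 + √23: γ^2 = 186 + 2√(4278) + 23 = 209 + 2√(4278), so γ^2 - 209 = 2√(4278); squaring, (γ^2 - 209)^2 = 4·4278, i.e. γ^4 - 418γ^2 + 43681 - 17112 = 0, i.e. γ^4 - 418γ^2 + 26569 = 0. So γ is a root of x^4 - 418x^2 + 26569. This polynomial is irreducible over Q: it has no rational root (each ±√186 ± √23 is irrational), and any factorization into two quadratics over Q would force √(4278) ∈ Q (pairing opposite roots) or √186, √23 ∈ Q (other pairings), all impossible. Hence [Q(γ):Q] = 4 = [Q(√186, √23):Q], so Q(γ) = Q(√186, √23).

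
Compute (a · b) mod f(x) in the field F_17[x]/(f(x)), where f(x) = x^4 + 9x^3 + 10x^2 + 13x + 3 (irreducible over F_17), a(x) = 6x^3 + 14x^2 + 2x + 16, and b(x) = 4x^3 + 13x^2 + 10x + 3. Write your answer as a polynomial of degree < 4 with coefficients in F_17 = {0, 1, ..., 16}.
a · b ≡ 8x^3 + 6x^2 + 4x + 14 (mod f(x))

Multiply in F_17[x]: a(x)·b(x) = (6x^3 + 14x^2 + 2x + 16)·(4x^3 + 13x^2 + 10x + 3) = 7x^6 + 15x^5 + 12x^4 + 10x^3 + 15x^2 + 13x + 14. This has degree ≥ 4, so divide by f(x) over F_17: 7x^6 + 15x^5 + 12x^4 + 10x^3 + 15x^2 + 13x + 14 = (7x^2 + 3x)·(x^4 + 9x^3 + 10x^2 + 13x + 3) + (8x^3 + 6x^2 + 4x + 14). Hence a·b ≡ 8x^3 + 6x^2 + 4x + 14 (mod f). (F_17[x]/(f) is a field with 17^4 = 83521 elements since f is irreducible of degree 4.)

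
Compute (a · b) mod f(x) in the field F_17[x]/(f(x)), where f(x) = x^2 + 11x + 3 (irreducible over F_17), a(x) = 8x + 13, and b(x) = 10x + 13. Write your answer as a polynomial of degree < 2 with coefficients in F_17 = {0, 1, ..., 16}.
a · b ≡ 14 (mod f(x))

Multiply in F_17[x]: a(x)·b(x) = (8x + 13)·(10x + 13) = 12x^2 + 13x + 16. This has degree ≥ 2, so divide by f(x) over F_17: 12x^2 + 13x + 16 = (12)·(x^2 + 11x + 3) + (14). Hence a·b ≡ 14 (mod f). (F_17[x]/(f) is a field with 17^2 = 289 elements since f is irreducible of degree 2.)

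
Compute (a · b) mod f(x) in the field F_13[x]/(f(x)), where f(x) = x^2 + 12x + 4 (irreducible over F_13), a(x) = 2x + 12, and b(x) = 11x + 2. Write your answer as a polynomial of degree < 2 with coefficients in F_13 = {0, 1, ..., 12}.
a · b ≡ 2x + 1 (mod f(x))

Multiply in F_13[x]: a(x)·b(x) = (2x + 12)·(11x + 2) = 9x^2 + 6x + 11. This has degree ≥ 2, so divide by f(x) over F_13: 9x^2 + 6x + 11 = (9)·(x^2 + 12x + 4) + (2x + 1). Hence a·b ≡ 2x + 1 (mod f). (F_13[x]/(f) is a field with 13^2 = 169 elements since f is irreducible of degree 2.)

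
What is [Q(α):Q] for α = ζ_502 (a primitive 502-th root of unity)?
[Q(α):Q] = 250

The minimal polynomial of ζ_502 over Q is the 502-th cyclotomic polynomial Φ_502(x), which is irreducible over Q and has degree φ(502) = 250. Hence [Q(α):Q] = φ(502) = 250.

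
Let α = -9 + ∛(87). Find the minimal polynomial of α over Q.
m_α(x) = x^3 + 27x^2 + 243x + 642

Set β = α + 9 = ∛(87), so β^3 = 87. Then (α + 9)^3 - 87 = 0, i.e. α is a root of g(x) = (x + 9)^3 - 87 = x^3 + 27x^2 + 243x + 642. Since g(x) = h(x + 9) where h(x) = x^3 - 87, and h is irreducible over Q (because 87 is not a perfect cube, so h has no rational root, and a monic cubic with no rational root is irreducible), g is also irreducible (irreducibility is preserved under the substitution x → x + 9). Hence m_α(x) = x^3 + 27x^2 + 243x + 642.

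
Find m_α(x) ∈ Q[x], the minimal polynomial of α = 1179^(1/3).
m_α(x) = x^3 - 1179

α satisfies α^3 = 1179, so x^3 - 1179 annihilates α. By the rational root test, a rational root p/q (in lowest terms) of x^3 - 1179 would satisfy p^3 = 1179 q^3, forcing q = 1 and p^3 = 1179; but 1179 is not a perfect cube, contradiction. A monic cubic over Q with no rational root is irreducible (any nontrivial factorization would include a linear factor). Hence x^3 - 1179 is the minimal polynomial of α, and in particular [Q(α):Q] = 3.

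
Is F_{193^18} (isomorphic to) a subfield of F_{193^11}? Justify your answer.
No: F_{193^18} is not a subfield of F_{193^11}

F_{p^m} embeds in F_{p^n} iff m | n. Here 18 ∤ 11 (since 11 = 0·18 + 11 with remainder 11 ≠ 0), so F_{193^18} is not a subfield of F_{193^11}. Equivalently: if it were, the tower law would give 18 = [F_{193^18}:F_193] dividing [F_{193^11}:F_193] = 11, contradiction.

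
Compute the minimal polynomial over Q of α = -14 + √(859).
m_α(x) = x^2 + 28x - 663

From α + 14 = √(859), squaring gives (α + 14)^2 = 859, i.e. α^2 + 28α + 196 = 859, so α^2 + 28α - 663 = 0. The discriminant of x^2 + 28x - 663 is (28)^2 - 4·(-663) = 784 + 2652 = 3436, and 4·(859) is not a perfect square in Q since 859 is squarefree and ≠ 1. Hence x^2 + 28x - 663 is irreducible over Q and is the minimal polynomial of α.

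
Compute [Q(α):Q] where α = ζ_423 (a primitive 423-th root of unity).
[Q(α):Q] = 276

The minimal polynomial of ζ_423 over Q is the 423-th cyclotomic polynomial Φ_423(x), which is irreducible over Q and has degree φ(423) = 276. Hence [Q(α):Q] = φ(423) = 276.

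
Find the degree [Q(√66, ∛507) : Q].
[Q(√66, ∛507) : Q] = 6

Let L = Q(√66, ∛507). Since Q(√66) ⊂ L and [Q(√66):Q] = 2, the tower law gives 2 | [L:Q]. Likewise Q(∛507) ⊂ L with [Q(∛507):Q] = 3 (because 507 is not a perfect cube), so 3 | [L:Q]. As gcd(2,3) = 1, [L:Q] is divisible by 6. Conversely L is generated over Q by √66 and ∛507, so [L:Q] ≤ 2·3 = 6. Therefore [Q(√66, ∛507) : Q] = 6.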